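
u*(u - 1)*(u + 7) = u^3 + 6*u^2 - 7*u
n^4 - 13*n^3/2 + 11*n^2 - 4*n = n*(n - 4)*(n - 2)*(n - 1/2)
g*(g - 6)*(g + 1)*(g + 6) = g^4 + g^3 - 36*g^2 - 36*g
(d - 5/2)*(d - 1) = d^2 - 7*d/2 + 5/2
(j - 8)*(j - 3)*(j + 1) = j^3 - 10*j^2 + 13*j + 24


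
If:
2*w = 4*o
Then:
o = w/2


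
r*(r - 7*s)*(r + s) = r^3 - 6*r^2*s - 7*r*s^2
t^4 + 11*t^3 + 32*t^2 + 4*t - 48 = (t - 1)*(t + 2)*(t + 4)*(t + 6)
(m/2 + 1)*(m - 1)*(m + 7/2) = m^3/2 + 9*m^2/4 + 3*m/4 - 7/2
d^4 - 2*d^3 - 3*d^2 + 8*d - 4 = (d - 2)*(d - 1)^2*(d + 2)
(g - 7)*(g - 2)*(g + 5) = g^3 - 4*g^2 - 31*g + 70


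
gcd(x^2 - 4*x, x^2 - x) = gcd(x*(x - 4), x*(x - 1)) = x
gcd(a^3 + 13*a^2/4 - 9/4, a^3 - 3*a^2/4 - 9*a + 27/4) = a^2 + 9*a/4 - 9/4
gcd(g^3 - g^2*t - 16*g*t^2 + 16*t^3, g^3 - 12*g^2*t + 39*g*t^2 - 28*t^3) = g^2 - 5*g*t + 4*t^2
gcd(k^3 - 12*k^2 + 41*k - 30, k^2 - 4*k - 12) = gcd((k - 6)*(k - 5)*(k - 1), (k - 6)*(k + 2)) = k - 6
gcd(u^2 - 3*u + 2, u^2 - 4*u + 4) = u - 2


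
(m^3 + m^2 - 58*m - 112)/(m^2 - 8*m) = m + 9 + 14/m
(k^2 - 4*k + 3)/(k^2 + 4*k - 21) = (k - 1)/(k + 7)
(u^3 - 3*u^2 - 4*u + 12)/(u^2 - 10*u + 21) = (u^2 - 4)/(u - 7)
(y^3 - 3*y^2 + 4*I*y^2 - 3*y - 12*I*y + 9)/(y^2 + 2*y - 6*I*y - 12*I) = (y^3 + y^2*(-3 + 4*I) + y*(-3 - 12*I) + 9)/(y^2 + y*(2 - 6*I) - 12*I)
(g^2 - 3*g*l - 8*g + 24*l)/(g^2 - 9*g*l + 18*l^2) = (g - 8)/(g - 6*l)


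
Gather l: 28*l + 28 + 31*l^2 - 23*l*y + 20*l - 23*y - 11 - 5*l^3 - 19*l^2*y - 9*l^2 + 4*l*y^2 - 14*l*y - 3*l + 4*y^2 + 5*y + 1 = -5*l^3 + l^2*(22 - 19*y) + l*(4*y^2 - 37*y + 45) + 4*y^2 - 18*y + 18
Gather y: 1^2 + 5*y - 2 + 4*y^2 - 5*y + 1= 4*y^2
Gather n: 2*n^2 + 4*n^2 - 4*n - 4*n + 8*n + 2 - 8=6*n^2 - 6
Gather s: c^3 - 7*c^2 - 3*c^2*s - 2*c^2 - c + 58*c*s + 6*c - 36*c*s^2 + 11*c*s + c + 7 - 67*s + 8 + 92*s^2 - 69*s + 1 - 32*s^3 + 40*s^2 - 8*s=c^3 - 9*c^2 + 6*c - 32*s^3 + s^2*(132 - 36*c) + s*(-3*c^2 + 69*c - 144) + 16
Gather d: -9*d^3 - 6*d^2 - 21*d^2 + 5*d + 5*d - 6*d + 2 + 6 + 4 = -9*d^3 - 27*d^2 + 4*d + 12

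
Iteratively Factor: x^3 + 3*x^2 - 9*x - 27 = (x + 3)*(x^2 - 9) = (x + 3)^2*(x - 3)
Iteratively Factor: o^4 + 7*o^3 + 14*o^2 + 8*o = (o + 4)*(o^3 + 3*o^2 + 2*o) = o*(o + 4)*(o^2 + 3*o + 2) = o*(o + 2)*(o + 4)*(o + 1)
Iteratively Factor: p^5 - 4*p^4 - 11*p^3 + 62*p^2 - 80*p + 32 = (p - 2)*(p^4 - 2*p^3 - 15*p^2 + 32*p - 16) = (p - 2)*(p - 1)*(p^3 - p^2 - 16*p + 16) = (p - 2)*(p - 1)^2*(p^2 - 16) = (p - 4)*(p - 2)*(p - 1)^2*(p + 4)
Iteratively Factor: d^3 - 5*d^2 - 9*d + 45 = (d - 3)*(d^2 - 2*d - 15) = (d - 3)*(d + 3)*(d - 5)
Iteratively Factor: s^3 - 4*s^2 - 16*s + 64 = (s - 4)*(s^2 - 16) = (s - 4)^2*(s + 4)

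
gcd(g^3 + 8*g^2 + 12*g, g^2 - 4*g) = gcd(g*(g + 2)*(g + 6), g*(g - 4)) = g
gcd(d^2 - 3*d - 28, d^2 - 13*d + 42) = d - 7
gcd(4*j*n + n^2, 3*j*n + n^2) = n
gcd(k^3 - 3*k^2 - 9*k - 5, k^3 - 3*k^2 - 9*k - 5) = k^3 - 3*k^2 - 9*k - 5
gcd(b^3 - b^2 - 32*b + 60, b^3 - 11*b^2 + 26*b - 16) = b - 2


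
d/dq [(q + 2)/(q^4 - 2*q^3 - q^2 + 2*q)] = (q*(q^3 - 2*q^2 - q + 2) - 2*(q + 2)*(2*q^3 - 3*q^2 - q + 1))/(q^2*(q^3 - 2*q^2 - q + 2)^2)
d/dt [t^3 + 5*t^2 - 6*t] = 3*t^2 + 10*t - 6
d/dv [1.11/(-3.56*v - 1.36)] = 3.9516/(3.56*v + 1.36)^2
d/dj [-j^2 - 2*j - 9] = -2*j - 2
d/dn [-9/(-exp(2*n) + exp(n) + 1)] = (9 - 18*exp(n))*exp(n)/(-exp(2*n) + exp(n) + 1)^2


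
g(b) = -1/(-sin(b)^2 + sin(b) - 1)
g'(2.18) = 0.50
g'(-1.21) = 0.13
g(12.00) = 0.55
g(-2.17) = 0.40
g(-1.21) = 0.36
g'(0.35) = 0.49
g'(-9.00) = -0.66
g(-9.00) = 0.63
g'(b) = -(2*sin(b)*cos(b) - cos(b))/(-sin(b)^2 + sin(b) - 1)^2 = (1 - 2*sin(b))*cos(b)/(sin(b)^2 - sin(b) + 1)^2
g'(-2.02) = -0.17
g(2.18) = 1.17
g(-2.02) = 0.37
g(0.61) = 1.32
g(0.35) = 1.29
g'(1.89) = 0.31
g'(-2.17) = -0.24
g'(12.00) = 0.53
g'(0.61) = -0.21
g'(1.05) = -0.47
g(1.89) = 1.05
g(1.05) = 1.13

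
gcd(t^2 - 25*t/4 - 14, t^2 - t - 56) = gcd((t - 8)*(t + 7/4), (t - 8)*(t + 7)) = t - 8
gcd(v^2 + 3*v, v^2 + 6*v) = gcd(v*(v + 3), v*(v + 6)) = v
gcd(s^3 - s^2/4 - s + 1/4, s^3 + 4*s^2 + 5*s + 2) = s + 1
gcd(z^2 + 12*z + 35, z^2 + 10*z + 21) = z + 7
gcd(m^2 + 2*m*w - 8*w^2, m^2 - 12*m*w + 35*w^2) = 1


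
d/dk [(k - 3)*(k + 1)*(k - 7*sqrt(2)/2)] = 3*k^2 - 7*sqrt(2)*k - 4*k - 3 + 7*sqrt(2)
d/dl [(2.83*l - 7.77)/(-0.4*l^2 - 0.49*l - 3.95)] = (1.132*l^2 - 6.216*l - 14.9858)/(0.16*l^4 + 0.392*l^3 + 3.4001*l^2 + 3.871*l + 15.6025)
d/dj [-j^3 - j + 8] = -3*j^2 - 1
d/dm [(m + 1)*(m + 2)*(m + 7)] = 3*m^2 + 20*m + 23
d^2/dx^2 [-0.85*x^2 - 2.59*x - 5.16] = -1.70000000000000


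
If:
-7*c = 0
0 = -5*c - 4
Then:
No Solution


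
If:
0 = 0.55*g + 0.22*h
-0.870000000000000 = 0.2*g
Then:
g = -4.35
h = 10.88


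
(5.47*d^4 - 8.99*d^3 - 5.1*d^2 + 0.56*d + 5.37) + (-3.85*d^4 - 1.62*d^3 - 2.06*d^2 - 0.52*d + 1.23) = 1.62*d^4 - 10.61*d^3 - 7.16*d^2 + 0.04*d + 6.6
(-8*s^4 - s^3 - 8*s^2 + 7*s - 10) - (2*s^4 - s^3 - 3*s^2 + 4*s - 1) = -10*s^4 - 5*s^2 + 3*s - 9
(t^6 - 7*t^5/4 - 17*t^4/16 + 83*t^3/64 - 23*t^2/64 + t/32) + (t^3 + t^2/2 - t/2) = t^6 - 7*t^5/4 - 17*t^4/16 + 147*t^3/64 + 9*t^2/64 - 15*t/32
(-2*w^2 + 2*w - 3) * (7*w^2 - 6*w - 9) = -14*w^4 + 26*w^3 - 15*w^2 + 27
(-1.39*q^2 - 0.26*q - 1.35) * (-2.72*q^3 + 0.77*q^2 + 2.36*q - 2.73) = 3.7808*q^5 - 0.3631*q^4 + 0.191400000000001*q^3 + 2.1416*q^2 - 2.4762*q + 3.6855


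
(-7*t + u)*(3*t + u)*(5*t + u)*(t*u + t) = -105*t^4*u - 105*t^4 - 41*t^3*u^2 - 41*t^3*u + t^2*u^3 + t^2*u^2 + t*u^4 + t*u^3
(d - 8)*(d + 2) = d^2 - 6*d - 16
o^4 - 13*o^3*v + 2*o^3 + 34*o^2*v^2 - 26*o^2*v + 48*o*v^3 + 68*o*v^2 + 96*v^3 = (o + 2)*(o - 8*v)*(o - 6*v)*(o + v)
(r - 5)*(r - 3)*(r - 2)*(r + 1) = r^4 - 9*r^3 + 21*r^2 + r - 30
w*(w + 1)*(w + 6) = w^3 + 7*w^2 + 6*w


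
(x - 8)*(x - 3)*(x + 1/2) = x^3 - 21*x^2/2 + 37*x/2 + 12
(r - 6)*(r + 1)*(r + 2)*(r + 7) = r^4 + 4*r^3 - 37*r^2 - 124*r - 84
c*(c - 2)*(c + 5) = c^3 + 3*c^2 - 10*c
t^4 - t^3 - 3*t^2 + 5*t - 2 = (t - 1)^3*(t + 2)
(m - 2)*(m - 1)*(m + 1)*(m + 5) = m^4 + 3*m^3 - 11*m^2 - 3*m + 10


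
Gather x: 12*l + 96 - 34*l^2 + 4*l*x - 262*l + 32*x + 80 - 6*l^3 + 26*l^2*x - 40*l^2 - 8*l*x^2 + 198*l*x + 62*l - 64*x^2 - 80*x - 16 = -6*l^3 - 74*l^2 - 188*l + x^2*(-8*l - 64) + x*(26*l^2 + 202*l - 48) + 160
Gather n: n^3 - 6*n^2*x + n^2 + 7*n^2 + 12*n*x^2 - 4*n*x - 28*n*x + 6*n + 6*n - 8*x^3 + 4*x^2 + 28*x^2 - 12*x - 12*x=n^3 + n^2*(8 - 6*x) + n*(12*x^2 - 32*x + 12) - 8*x^3 + 32*x^2 - 24*x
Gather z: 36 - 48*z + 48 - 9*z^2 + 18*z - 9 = -9*z^2 - 30*z + 75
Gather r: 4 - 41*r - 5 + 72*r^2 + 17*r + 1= 72*r^2 - 24*r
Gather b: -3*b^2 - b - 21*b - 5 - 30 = -3*b^2 - 22*b - 35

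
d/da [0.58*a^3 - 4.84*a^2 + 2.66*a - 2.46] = 1.74*a^2 - 9.68*a + 2.66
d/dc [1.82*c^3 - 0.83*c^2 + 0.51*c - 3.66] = 5.46*c^2 - 1.66*c + 0.51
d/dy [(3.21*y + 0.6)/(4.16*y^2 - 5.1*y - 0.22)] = (-13.3536*y^2 - 4.992*y + 2.3538)/(17.3056*y^4 - 42.432*y^3 + 24.1796*y^2 + 2.244*y + 0.0484)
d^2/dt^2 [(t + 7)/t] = 14/t^3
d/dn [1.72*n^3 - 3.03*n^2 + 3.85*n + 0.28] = 5.16*n^2 - 6.06*n + 3.85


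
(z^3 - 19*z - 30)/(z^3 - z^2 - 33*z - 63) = (z^2 - 3*z - 10)/(z^2 - 4*z - 21)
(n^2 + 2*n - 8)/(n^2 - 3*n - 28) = (n - 2)/(n - 7)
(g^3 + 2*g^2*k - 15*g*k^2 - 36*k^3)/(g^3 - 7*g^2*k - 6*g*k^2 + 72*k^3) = (g + 3*k)/(g - 6*k)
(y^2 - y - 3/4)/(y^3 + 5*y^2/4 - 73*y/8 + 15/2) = 2*(2*y + 1)/(4*y^2 + 11*y - 20)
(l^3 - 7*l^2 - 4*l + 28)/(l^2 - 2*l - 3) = (-l^3 + 7*l^2 + 4*l - 28)/(-l^2 + 2*l + 3)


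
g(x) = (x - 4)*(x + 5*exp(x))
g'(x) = x + (x - 4)*(5*exp(x) + 1) + 5*exp(x)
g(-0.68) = -8.67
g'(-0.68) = -14.68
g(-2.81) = 17.09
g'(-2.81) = -11.37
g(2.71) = -100.43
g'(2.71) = -20.37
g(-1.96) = 7.48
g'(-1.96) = -11.41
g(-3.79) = 28.64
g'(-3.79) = -12.35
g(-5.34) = 49.65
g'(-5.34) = -14.88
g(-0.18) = -16.70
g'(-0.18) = -17.64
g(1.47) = -58.74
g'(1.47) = -34.33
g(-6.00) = 59.88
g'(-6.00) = -16.11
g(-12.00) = 192.00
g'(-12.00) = -28.00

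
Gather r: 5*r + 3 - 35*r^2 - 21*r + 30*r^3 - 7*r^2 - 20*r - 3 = 30*r^3 - 42*r^2 - 36*r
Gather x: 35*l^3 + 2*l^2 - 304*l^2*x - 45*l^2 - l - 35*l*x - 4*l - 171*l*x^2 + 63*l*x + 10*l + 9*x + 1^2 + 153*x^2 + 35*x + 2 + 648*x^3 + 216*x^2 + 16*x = 35*l^3 - 43*l^2 + 5*l + 648*x^3 + x^2*(369 - 171*l) + x*(-304*l^2 + 28*l + 60) + 3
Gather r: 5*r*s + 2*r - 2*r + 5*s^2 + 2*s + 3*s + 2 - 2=5*r*s + 5*s^2 + 5*s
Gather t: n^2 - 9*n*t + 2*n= n^2 - 9*n*t + 2*n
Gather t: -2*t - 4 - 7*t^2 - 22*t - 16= -7*t^2 - 24*t - 20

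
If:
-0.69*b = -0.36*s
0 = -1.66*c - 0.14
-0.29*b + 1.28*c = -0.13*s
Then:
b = -2.64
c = -0.08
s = -5.07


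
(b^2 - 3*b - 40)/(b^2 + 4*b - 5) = (b - 8)/(b - 1)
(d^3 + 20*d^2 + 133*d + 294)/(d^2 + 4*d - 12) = (d^2 + 14*d + 49)/(d - 2)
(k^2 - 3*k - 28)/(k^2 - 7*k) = (k + 4)/k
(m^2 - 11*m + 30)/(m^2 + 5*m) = (m^2 - 11*m + 30)/(m*(m + 5))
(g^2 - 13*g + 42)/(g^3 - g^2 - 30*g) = (g - 7)/(g*(g + 5))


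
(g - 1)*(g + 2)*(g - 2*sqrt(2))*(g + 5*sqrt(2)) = g^4 + g^3 + 3*sqrt(2)*g^3 - 22*g^2 + 3*sqrt(2)*g^2 - 20*g - 6*sqrt(2)*g + 40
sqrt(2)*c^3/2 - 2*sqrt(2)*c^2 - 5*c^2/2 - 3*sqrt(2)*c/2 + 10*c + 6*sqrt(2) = (c - 4)*(c - 3*sqrt(2))*(sqrt(2)*c/2 + 1/2)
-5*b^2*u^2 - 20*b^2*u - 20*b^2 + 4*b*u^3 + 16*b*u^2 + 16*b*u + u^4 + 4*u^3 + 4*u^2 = (-b + u)*(5*b + u)*(u + 2)^2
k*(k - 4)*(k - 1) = k^3 - 5*k^2 + 4*k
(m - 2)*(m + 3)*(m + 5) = m^3 + 6*m^2 - m - 30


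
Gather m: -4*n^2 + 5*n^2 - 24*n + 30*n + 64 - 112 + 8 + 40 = n^2 + 6*n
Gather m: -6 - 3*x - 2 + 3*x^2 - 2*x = 3*x^2 - 5*x - 8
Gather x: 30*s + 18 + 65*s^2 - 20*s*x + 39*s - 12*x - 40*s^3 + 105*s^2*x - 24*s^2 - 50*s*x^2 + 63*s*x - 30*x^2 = -40*s^3 + 41*s^2 + 69*s + x^2*(-50*s - 30) + x*(105*s^2 + 43*s - 12) + 18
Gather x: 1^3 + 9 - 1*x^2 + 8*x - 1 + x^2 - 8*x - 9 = 0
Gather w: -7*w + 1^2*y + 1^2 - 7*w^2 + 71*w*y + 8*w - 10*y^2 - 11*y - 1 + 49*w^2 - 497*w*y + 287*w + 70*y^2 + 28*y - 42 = 42*w^2 + w*(288 - 426*y) + 60*y^2 + 18*y - 42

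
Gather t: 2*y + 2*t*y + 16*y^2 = 2*t*y + 16*y^2 + 2*y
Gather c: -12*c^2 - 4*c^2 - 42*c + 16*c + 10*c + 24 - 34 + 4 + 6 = -16*c^2 - 16*c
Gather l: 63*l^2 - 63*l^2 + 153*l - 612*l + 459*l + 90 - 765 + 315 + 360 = 0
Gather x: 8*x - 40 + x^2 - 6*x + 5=x^2 + 2*x - 35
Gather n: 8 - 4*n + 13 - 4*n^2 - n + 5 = -4*n^2 - 5*n + 26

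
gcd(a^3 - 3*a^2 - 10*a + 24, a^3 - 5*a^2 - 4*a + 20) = a - 2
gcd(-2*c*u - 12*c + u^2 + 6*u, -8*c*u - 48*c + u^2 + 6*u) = u + 6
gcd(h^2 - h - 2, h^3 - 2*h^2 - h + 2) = h^2 - h - 2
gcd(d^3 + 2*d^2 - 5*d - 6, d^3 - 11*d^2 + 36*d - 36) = d - 2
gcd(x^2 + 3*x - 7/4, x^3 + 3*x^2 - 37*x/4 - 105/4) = x + 7/2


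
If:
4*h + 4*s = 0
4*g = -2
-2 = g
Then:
No Solution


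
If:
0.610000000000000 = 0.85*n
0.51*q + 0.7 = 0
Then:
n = 0.72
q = -1.37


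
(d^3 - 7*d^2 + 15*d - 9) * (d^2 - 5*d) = d^5 - 12*d^4 + 50*d^3 - 84*d^2 + 45*d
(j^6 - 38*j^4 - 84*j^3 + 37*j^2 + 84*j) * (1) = j^6 - 38*j^4 - 84*j^3 + 37*j^2 + 84*j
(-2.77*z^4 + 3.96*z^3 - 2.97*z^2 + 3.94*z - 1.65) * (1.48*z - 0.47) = -4.0996*z^5 + 7.1627*z^4 - 6.2568*z^3 + 7.2271*z^2 - 4.2938*z + 0.7755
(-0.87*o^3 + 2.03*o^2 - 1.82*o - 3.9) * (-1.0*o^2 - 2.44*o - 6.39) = 0.87*o^5 + 0.0928*o^4 + 2.4261*o^3 - 4.6309*o^2 + 21.1458*o + 24.921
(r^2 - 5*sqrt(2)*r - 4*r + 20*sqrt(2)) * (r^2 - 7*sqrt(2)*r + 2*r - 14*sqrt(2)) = r^4 - 12*sqrt(2)*r^3 - 2*r^3 + 24*sqrt(2)*r^2 + 62*r^2 - 140*r + 96*sqrt(2)*r - 560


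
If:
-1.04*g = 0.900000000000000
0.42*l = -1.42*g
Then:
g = -0.87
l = 2.93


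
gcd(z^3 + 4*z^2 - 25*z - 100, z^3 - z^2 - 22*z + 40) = z + 5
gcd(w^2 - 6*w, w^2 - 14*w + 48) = w - 6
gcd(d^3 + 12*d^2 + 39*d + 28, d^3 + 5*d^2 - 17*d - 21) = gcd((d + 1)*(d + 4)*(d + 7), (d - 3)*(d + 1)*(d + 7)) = d^2 + 8*d + 7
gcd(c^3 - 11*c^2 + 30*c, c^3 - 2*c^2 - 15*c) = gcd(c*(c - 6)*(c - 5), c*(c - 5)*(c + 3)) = c^2 - 5*c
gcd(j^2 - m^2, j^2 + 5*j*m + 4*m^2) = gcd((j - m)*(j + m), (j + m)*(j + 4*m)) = j + m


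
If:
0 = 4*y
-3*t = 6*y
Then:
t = 0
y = 0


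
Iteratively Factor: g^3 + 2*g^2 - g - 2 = (g - 1)*(g^2 + 3*g + 2) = (g - 1)*(g + 2)*(g + 1)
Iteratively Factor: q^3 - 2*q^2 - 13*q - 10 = (q + 2)*(q^2 - 4*q - 5) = (q - 5)*(q + 2)*(q + 1)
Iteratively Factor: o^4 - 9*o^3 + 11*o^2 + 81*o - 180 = (o - 4)*(o^3 - 5*o^2 - 9*o + 45) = (o - 5)*(o - 4)*(o^2 - 9) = (o - 5)*(o - 4)*(o + 3)*(o - 3)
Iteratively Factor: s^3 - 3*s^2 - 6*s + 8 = (s + 2)*(s^2 - 5*s + 4) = (s - 4)*(s + 2)*(s - 1)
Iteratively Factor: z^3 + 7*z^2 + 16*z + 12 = (z + 2)*(z^2 + 5*z + 6) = (z + 2)*(z + 3)*(z + 2)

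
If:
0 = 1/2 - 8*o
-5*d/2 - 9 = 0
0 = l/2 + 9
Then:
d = -18/5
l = -18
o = 1/16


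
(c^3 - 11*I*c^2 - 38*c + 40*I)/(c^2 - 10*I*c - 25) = (c^2 - 6*I*c - 8)/(c - 5*I)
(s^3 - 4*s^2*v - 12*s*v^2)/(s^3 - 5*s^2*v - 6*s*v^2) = (s + 2*v)/(s + v)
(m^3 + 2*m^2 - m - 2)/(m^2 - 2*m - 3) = (m^2 + m - 2)/(m - 3)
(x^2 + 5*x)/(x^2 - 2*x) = (x + 5)/(x - 2)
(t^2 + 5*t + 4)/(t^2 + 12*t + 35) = (t^2 + 5*t + 4)/(t^2 + 12*t + 35)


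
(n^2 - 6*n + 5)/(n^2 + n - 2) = (n - 5)/(n + 2)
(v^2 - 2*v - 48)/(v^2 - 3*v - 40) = (v + 6)/(v + 5)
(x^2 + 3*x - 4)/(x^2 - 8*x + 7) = (x + 4)/(x - 7)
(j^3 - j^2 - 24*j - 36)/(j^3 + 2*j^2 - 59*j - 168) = (j^2 - 4*j - 12)/(j^2 - j - 56)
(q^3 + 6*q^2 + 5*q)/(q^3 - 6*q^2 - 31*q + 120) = q*(q + 1)/(q^2 - 11*q + 24)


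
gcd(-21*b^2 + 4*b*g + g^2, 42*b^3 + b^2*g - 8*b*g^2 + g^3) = 3*b - g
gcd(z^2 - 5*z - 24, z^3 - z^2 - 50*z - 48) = z - 8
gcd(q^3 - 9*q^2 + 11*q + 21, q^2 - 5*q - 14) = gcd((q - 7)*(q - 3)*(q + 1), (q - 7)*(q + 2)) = q - 7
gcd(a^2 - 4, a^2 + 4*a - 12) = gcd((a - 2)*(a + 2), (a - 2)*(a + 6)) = a - 2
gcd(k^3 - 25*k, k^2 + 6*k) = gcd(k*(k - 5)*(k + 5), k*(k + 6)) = k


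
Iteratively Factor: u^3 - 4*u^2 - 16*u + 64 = (u - 4)*(u^2 - 16) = (u - 4)*(u + 4)*(u - 4)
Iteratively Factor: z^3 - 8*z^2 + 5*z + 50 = (z + 2)*(z^2 - 10*z + 25) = (z - 5)*(z + 2)*(z - 5)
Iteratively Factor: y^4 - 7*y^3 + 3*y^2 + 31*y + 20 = (y - 5)*(y^3 - 2*y^2 - 7*y - 4) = (y - 5)*(y + 1)*(y^2 - 3*y - 4) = (y - 5)*(y + 1)^2*(y - 4)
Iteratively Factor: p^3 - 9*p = (p - 3)*(p^2 + 3*p) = (p - 3)*(p + 3)*(p)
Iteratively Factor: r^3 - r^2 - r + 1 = (r - 1)*(r^2 - 1) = (r - 1)*(r + 1)*(r - 1)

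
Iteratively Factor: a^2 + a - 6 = (a + 3)*(a - 2)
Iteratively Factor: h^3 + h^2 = (h + 1)*(h^2) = h*(h + 1)*(h)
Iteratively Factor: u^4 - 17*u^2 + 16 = (u - 1)*(u^3 + u^2 - 16*u - 16) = (u - 1)*(u + 4)*(u^2 - 3*u - 4) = (u - 4)*(u - 1)*(u + 4)*(u + 1)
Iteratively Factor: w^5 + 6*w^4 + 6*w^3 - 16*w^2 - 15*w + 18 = (w - 1)*(w^4 + 7*w^3 + 13*w^2 - 3*w - 18) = (w - 1)*(w + 2)*(w^3 + 5*w^2 + 3*w - 9) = (w - 1)^2*(w + 2)*(w^2 + 6*w + 9) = (w - 1)^2*(w + 2)*(w + 3)*(w + 3)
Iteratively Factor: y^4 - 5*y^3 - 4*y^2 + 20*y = (y - 2)*(y^3 - 3*y^2 - 10*y) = (y - 5)*(y - 2)*(y^2 + 2*y) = y*(y - 5)*(y - 2)*(y + 2)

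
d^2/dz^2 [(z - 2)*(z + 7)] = 2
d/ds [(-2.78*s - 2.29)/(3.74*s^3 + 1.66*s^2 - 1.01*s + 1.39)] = (20.7944*s^3 + 30.3086*s^2 + 7.6028*s - 6.1771)/(13.9876*s^6 + 12.4168*s^5 - 4.7992*s^4 + 7.044*s^3 + 5.6349*s^2 - 2.8078*s + 1.9321)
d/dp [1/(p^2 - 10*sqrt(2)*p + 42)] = 2*(-p + 5*sqrt(2))/(p^2 - 10*sqrt(2)*p + 42)^2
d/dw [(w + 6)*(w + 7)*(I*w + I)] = I*(3*w^2 + 28*w + 55)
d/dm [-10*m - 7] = -10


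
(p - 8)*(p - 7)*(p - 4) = p^3 - 19*p^2 + 116*p - 224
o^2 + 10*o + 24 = (o + 4)*(o + 6)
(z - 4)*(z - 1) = z^2 - 5*z + 4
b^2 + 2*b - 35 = (b - 5)*(b + 7)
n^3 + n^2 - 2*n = n*(n - 1)*(n + 2)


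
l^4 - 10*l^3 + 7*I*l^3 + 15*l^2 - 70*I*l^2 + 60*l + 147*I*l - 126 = (l - 7)*(l - 3)*(l + I)*(l + 6*I)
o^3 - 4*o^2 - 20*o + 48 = (o - 6)*(o - 2)*(o + 4)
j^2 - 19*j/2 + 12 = (j - 8)*(j - 3/2)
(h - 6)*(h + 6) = h^2 - 36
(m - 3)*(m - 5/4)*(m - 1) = m^3 - 21*m^2/4 + 8*m - 15/4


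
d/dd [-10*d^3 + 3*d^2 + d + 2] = -30*d^2 + 6*d + 1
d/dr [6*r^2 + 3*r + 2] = 12*r + 3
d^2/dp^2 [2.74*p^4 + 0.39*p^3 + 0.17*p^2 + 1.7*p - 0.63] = 32.88*p^2 + 2.34*p + 0.34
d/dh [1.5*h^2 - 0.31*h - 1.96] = 3.0*h - 0.31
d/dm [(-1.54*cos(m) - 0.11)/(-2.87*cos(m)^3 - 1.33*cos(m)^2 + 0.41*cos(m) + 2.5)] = (8.8396*cos(m)^3 + 2.9953*cos(m)^2 + 0.2926*cos(m) + 3.8049)*sin(m)/(8.2369*cos(m)^6 + 7.6342*cos(m)^5 - 0.5845*cos(m)^4 - 15.4406*cos(m)^3 - 6.4819*cos(m)^2 + 2.05*cos(m) + 6.25)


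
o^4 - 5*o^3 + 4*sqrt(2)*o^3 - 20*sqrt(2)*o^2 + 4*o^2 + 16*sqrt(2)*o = o*(o - 4)*(o - 1)*(o + 4*sqrt(2))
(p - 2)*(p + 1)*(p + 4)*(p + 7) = p^4 + 10*p^3 + 15*p^2 - 50*p - 56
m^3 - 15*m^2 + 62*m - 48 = (m - 8)*(m - 6)*(m - 1)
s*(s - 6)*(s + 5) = s^3 - s^2 - 30*s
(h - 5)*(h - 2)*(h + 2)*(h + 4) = h^4 - h^3 - 24*h^2 + 4*h + 80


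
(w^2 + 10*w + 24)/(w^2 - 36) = (w + 4)/(w - 6)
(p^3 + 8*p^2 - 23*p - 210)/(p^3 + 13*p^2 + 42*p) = (p - 5)/p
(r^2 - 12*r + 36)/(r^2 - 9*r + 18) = (r - 6)/(r - 3)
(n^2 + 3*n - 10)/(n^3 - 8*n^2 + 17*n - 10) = (n + 5)/(n^2 - 6*n + 5)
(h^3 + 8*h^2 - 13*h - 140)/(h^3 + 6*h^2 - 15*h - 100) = (h + 7)/(h + 5)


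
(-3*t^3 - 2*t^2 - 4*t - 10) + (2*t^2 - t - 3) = -3*t^3 - 5*t - 13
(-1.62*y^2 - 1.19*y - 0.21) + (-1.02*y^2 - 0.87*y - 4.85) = -2.64*y^2 - 2.06*y - 5.06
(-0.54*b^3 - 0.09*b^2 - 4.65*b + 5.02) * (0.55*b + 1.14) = -0.297*b^4 - 0.6651*b^3 - 2.6601*b^2 - 2.54*b + 5.7228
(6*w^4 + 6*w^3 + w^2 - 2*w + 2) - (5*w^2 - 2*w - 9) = 6*w^4 + 6*w^3 - 4*w^2 + 11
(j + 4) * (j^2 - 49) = j^3 + 4*j^2 - 49*j - 196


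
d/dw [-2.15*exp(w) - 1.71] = -2.15*exp(w)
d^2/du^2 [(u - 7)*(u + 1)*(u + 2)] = 6*u - 8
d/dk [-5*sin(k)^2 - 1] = -5*sin(2*k)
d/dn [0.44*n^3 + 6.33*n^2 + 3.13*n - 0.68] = 1.32*n^2 + 12.66*n + 3.13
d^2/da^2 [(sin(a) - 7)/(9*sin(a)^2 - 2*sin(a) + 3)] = (-81*sin(a)^5 + 2250*sin(a)^4 - 54*sin(a)^3 - 4136*sin(a)^2 + 627*sin(a) + 334)/(9*sin(a)^2 - 2*sin(a) + 3)^3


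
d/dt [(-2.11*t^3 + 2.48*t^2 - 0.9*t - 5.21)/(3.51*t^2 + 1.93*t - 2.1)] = (-7.4061*t^4 - 8.1446*t^3 + 21.2384*t^2 + 26.1582*t + 11.9453)/(12.3201*t^4 + 13.5486*t^3 - 11.0171*t^2 - 8.106*t + 4.41)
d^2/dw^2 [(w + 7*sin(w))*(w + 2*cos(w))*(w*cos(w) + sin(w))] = -w^3*cos(w) - 7*w^2*sin(w) - 14*w^2*sin(2*w) - 4*w^2*cos(2*w) - 7*w*sin(w)/2 - 12*w*sin(2*w) - 63*w*sin(3*w)/2 + 10*w*cos(w) + 42*w*cos(2*w) + 2*sin(w) + 21*sin(2*w) + 7*cos(w)/2 + 6*cos(2*w) + 105*cos(3*w)/2 + 2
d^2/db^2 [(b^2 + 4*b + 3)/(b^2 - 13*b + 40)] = 2*(17*b^3 - 111*b^2 - 597*b + 4067)/(b^6 - 39*b^5 + 627*b^4 - 5317*b^3 + 25080*b^2 - 62400*b + 64000)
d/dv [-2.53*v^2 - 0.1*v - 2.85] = -5.06*v - 0.1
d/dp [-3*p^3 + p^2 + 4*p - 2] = -9*p^2 + 2*p + 4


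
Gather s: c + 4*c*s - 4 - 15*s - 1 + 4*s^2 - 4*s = c + 4*s^2 + s*(4*c - 19) - 5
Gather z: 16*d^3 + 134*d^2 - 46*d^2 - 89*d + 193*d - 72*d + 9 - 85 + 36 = 16*d^3 + 88*d^2 + 32*d - 40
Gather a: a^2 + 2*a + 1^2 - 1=a^2 + 2*a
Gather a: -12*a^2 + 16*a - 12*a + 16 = -12*a^2 + 4*a + 16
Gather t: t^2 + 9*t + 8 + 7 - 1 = t^2 + 9*t + 14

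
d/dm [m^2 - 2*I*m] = 2*m - 2*I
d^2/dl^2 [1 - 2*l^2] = -4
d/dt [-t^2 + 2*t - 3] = 2 - 2*t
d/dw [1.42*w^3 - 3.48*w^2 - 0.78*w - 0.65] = 4.26*w^2 - 6.96*w - 0.78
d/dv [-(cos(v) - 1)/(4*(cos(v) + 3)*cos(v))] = (-sin(v) + 3*sin(v)/cos(v)^2 + 2*tan(v))/(4*(cos(v) + 3)^2)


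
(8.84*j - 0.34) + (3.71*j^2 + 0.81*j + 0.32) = 3.71*j^2 + 9.65*j - 0.02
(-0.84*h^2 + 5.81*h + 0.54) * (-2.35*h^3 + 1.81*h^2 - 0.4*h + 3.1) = 1.974*h^5 - 15.1739*h^4 + 9.5831*h^3 - 3.9506*h^2 + 17.795*h + 1.674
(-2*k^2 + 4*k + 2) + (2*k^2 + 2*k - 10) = 6*k - 8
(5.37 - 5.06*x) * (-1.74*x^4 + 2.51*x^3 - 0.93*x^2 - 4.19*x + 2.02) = 8.8044*x^5 - 22.0444*x^4 + 18.1845*x^3 + 16.2073*x^2 - 32.7215*x + 10.8474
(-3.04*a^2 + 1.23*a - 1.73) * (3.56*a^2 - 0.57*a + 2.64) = -10.8224*a^4 + 6.1116*a^3 - 14.8855*a^2 + 4.2333*a - 4.5672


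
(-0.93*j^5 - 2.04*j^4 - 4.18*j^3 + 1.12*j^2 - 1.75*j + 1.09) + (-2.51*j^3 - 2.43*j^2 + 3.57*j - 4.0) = -0.93*j^5 - 2.04*j^4 - 6.69*j^3 - 1.31*j^2 + 1.82*j - 2.91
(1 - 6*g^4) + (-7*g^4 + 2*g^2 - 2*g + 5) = -13*g^4 + 2*g^2 - 2*g + 6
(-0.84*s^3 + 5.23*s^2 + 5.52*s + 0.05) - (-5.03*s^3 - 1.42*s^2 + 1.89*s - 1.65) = 4.19*s^3 + 6.65*s^2 + 3.63*s + 1.7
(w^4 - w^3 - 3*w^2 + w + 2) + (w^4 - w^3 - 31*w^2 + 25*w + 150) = 2*w^4 - 2*w^3 - 34*w^2 + 26*w + 152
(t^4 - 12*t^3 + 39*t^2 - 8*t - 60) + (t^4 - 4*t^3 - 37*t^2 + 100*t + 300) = 2*t^4 - 16*t^3 + 2*t^2 + 92*t + 240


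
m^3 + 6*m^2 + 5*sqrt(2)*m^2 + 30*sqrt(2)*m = m*(m + 6)*(m + 5*sqrt(2))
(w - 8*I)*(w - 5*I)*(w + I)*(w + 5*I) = w^4 - 7*I*w^3 + 33*w^2 - 175*I*w + 200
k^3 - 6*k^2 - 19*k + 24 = (k - 8)*(k - 1)*(k + 3)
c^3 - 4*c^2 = c^2*(c - 4)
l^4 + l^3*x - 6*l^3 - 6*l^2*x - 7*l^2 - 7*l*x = l*(l - 7)*(l + 1)*(l + x)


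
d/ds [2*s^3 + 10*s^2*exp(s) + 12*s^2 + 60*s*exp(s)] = 10*s^2*exp(s) + 6*s^2 + 80*s*exp(s) + 24*s + 60*exp(s)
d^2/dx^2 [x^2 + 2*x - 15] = 2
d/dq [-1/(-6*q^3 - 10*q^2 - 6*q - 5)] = 2*(-9*q^2 - 10*q - 3)/(6*q^3 + 10*q^2 + 6*q + 5)^2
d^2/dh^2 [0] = 0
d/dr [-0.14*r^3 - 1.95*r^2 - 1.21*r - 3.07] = -0.42*r^2 - 3.9*r - 1.21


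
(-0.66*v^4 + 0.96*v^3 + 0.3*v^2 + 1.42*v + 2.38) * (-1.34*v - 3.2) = 0.8844*v^5 + 0.8256*v^4 - 3.474*v^3 - 2.8628*v^2 - 7.7332*v - 7.616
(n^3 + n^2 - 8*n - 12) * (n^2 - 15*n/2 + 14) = n^5 - 13*n^4/2 - 3*n^3/2 + 62*n^2 - 22*n - 168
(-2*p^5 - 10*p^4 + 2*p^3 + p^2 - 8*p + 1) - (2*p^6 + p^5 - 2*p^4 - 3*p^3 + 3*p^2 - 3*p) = -2*p^6 - 3*p^5 - 8*p^4 + 5*p^3 - 2*p^2 - 5*p + 1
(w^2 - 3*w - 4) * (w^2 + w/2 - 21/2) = w^4 - 5*w^3/2 - 16*w^2 + 59*w/2 + 42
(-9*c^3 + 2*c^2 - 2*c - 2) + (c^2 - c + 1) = -9*c^3 + 3*c^2 - 3*c - 1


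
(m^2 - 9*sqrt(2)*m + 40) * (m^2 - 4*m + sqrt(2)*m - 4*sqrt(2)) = m^4 - 8*sqrt(2)*m^3 - 4*m^3 + 22*m^2 + 32*sqrt(2)*m^2 - 88*m + 40*sqrt(2)*m - 160*sqrt(2)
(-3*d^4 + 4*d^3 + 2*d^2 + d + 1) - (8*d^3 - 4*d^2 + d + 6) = -3*d^4 - 4*d^3 + 6*d^2 - 5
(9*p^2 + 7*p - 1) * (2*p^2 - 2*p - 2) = 18*p^4 - 4*p^3 - 34*p^2 - 12*p + 2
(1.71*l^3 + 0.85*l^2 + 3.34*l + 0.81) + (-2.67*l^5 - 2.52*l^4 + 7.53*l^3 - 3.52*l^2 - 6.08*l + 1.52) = -2.67*l^5 - 2.52*l^4 + 9.24*l^3 - 2.67*l^2 - 2.74*l + 2.33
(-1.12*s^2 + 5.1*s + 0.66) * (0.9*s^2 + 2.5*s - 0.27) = -1.008*s^4 + 1.79*s^3 + 13.6464*s^2 + 0.273*s - 0.1782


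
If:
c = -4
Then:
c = -4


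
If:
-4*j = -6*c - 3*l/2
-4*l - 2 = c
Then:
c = -4*l - 2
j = -45*l/8 - 3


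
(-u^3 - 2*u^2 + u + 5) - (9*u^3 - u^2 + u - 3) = -10*u^3 - u^2 + 8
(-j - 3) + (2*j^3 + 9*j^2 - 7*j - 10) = 2*j^3 + 9*j^2 - 8*j - 13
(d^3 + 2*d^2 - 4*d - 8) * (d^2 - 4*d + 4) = d^5 - 2*d^4 - 8*d^3 + 16*d^2 + 16*d - 32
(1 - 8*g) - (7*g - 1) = 2 - 15*g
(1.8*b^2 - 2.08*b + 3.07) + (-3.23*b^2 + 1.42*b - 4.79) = -1.43*b^2 - 0.66*b - 1.72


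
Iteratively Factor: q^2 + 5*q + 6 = (q + 2)*(q + 3)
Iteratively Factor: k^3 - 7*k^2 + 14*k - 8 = (k - 2)*(k^2 - 5*k + 4) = (k - 4)*(k - 2)*(k - 1)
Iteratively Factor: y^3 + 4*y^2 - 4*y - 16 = (y + 2)*(y^2 + 2*y - 8) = (y + 2)*(y + 4)*(y - 2)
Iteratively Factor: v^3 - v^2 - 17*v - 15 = (v + 1)*(v^2 - 2*v - 15) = (v - 5)*(v + 1)*(v + 3)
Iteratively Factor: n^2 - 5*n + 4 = (n - 1)*(n - 4)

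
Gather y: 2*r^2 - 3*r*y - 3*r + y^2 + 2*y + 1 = 2*r^2 - 3*r + y^2 + y*(2 - 3*r) + 1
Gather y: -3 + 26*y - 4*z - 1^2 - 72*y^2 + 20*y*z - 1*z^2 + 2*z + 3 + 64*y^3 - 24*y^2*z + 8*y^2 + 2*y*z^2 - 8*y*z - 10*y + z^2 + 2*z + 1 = 64*y^3 + y^2*(-24*z - 64) + y*(2*z^2 + 12*z + 16)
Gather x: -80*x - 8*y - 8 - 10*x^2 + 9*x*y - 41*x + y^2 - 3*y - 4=-10*x^2 + x*(9*y - 121) + y^2 - 11*y - 12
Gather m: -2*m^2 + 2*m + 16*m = -2*m^2 + 18*m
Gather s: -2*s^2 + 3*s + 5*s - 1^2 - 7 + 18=-2*s^2 + 8*s + 10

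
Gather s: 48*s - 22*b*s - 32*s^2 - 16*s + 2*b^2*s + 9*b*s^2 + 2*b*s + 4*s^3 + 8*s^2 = 4*s^3 + s^2*(9*b - 24) + s*(2*b^2 - 20*b + 32)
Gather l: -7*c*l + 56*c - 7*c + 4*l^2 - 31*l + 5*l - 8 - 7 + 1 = 49*c + 4*l^2 + l*(-7*c - 26) - 14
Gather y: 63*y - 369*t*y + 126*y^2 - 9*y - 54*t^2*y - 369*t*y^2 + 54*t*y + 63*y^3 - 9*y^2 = 63*y^3 + y^2*(117 - 369*t) + y*(-54*t^2 - 315*t + 54)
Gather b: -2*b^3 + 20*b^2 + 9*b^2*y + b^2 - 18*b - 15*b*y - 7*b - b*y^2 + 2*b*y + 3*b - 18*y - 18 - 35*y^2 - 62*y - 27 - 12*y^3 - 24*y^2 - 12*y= -2*b^3 + b^2*(9*y + 21) + b*(-y^2 - 13*y - 22) - 12*y^3 - 59*y^2 - 92*y - 45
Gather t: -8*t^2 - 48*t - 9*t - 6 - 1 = -8*t^2 - 57*t - 7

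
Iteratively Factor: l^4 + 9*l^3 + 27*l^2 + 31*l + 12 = (l + 3)*(l^3 + 6*l^2 + 9*l + 4) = (l + 1)*(l + 3)*(l^2 + 5*l + 4) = (l + 1)^2*(l + 3)*(l + 4)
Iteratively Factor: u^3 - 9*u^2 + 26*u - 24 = (u - 4)*(u^2 - 5*u + 6) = (u - 4)*(u - 2)*(u - 3)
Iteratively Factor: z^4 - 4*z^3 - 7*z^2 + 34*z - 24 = (z - 2)*(z^3 - 2*z^2 - 11*z + 12) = (z - 2)*(z + 3)*(z^2 - 5*z + 4) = (z - 4)*(z - 2)*(z + 3)*(z - 1)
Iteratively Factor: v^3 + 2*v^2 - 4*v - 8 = (v - 2)*(v^2 + 4*v + 4) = (v - 2)*(v + 2)*(v + 2)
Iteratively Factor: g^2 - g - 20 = (g - 5)*(g + 4)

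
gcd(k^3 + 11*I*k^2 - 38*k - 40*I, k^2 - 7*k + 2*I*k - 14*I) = k + 2*I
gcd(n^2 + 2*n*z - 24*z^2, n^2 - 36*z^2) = n + 6*z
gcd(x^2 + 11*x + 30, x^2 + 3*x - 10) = x + 5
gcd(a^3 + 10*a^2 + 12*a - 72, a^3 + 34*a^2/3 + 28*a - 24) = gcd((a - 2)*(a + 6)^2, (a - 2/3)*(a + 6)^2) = a^2 + 12*a + 36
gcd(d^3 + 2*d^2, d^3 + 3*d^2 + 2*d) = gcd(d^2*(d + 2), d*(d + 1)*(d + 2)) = d^2 + 2*d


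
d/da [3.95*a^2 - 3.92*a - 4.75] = 7.9*a - 3.92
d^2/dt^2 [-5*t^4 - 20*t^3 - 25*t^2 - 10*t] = -60*t^2 - 120*t - 50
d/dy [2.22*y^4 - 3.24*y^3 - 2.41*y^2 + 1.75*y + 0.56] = 8.88*y^3 - 9.72*y^2 - 4.82*y + 1.75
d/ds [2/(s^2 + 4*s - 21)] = 4*(-s - 2)/(s^2 + 4*s - 21)^2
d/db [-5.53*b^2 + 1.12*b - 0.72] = 1.12 - 11.06*b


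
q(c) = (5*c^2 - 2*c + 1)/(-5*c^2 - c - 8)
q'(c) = (10*c - 2)/(-5*c^2 - c - 8) + (10*c + 1)*(5*c^2 - 2*c + 1)/(-5*c^2 - c - 8)^2 = (-15*c^2 - 70*c + 17)/(25*c^4 + 10*c^3 + 81*c^2 + 16*c + 64)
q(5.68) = -0.86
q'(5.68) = -0.03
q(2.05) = -0.58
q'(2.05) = -0.20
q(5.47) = -0.86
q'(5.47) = -0.03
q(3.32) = -0.74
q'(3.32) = -0.09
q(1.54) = -0.46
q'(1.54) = -0.28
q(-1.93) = -0.95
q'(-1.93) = 0.16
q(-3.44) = -1.05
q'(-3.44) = 0.02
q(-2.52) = -1.02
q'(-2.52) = 0.07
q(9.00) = -0.92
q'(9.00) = -0.01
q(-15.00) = -1.03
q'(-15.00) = 0.00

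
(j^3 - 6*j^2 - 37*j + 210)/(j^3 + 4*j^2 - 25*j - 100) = (j^2 - j - 42)/(j^2 + 9*j + 20)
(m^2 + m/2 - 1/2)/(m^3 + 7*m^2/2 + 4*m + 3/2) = (2*m - 1)/(2*m^2 + 5*m + 3)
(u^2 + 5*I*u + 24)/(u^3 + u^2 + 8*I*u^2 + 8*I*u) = (u - 3*I)/(u*(u + 1))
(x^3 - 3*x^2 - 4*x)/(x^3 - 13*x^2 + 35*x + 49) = x*(x - 4)/(x^2 - 14*x + 49)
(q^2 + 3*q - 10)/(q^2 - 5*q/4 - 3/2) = 4*(q + 5)/(4*q + 3)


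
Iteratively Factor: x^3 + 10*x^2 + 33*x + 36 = (x + 4)*(x^2 + 6*x + 9) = (x + 3)*(x + 4)*(x + 3)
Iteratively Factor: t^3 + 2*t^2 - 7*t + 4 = (t + 4)*(t^2 - 2*t + 1) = (t - 1)*(t + 4)*(t - 1)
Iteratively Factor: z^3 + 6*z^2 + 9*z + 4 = (z + 4)*(z^2 + 2*z + 1) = (z + 1)*(z + 4)*(z + 1)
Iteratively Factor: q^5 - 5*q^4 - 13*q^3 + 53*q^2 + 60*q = (q - 4)*(q^4 - q^3 - 17*q^2 - 15*q) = q*(q - 4)*(q^3 - q^2 - 17*q - 15) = q*(q - 4)*(q + 1)*(q^2 - 2*q - 15) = q*(q - 4)*(q + 1)*(q + 3)*(q - 5)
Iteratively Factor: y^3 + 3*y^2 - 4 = (y - 1)*(y^2 + 4*y + 4) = (y - 1)*(y + 2)*(y + 2)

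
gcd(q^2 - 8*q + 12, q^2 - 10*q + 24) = q - 6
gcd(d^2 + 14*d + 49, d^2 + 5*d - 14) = d + 7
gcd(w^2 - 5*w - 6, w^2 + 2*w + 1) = w + 1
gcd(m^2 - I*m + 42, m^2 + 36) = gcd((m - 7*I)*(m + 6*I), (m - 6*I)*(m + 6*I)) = m + 6*I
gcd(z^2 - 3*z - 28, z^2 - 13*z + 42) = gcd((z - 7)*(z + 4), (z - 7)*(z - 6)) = z - 7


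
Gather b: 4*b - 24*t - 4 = 4*b - 24*t - 4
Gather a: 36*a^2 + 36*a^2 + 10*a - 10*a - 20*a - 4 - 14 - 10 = 72*a^2 - 20*a - 28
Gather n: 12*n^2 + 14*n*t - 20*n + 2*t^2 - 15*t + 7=12*n^2 + n*(14*t - 20) + 2*t^2 - 15*t + 7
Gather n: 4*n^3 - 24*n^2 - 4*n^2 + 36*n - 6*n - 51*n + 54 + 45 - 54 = 4*n^3 - 28*n^2 - 21*n + 45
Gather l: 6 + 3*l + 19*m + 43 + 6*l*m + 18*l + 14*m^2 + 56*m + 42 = l*(6*m + 21) + 14*m^2 + 75*m + 91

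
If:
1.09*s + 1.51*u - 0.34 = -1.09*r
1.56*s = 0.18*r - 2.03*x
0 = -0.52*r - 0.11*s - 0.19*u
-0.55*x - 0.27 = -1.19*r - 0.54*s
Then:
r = -0.08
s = 0.38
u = 0.01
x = -0.30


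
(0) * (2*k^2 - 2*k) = 0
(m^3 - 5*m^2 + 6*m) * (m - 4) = m^4 - 9*m^3 + 26*m^2 - 24*m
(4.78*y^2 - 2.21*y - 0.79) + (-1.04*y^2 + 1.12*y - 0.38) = 3.74*y^2 - 1.09*y - 1.17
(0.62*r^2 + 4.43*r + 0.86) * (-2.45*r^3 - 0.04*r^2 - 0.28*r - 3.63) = -1.519*r^5 - 10.8783*r^4 - 2.4578*r^3 - 3.5254*r^2 - 16.3217*r - 3.1218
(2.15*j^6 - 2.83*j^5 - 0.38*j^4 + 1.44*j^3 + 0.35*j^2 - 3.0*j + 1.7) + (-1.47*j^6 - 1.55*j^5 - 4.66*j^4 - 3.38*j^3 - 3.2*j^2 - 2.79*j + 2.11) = 0.68*j^6 - 4.38*j^5 - 5.04*j^4 - 1.94*j^3 - 2.85*j^2 - 5.79*j + 3.81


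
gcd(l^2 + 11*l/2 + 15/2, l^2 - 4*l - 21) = l + 3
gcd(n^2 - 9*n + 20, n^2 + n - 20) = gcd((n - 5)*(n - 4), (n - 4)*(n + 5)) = n - 4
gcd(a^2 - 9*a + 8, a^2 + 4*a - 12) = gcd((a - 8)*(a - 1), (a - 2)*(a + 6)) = 1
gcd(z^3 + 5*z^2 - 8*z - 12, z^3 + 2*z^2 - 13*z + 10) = z - 2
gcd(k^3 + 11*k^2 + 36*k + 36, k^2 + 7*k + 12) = k + 3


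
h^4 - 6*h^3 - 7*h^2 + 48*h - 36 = (h - 6)*(h - 2)*(h - 1)*(h + 3)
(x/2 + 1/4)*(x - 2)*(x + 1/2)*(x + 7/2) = x^4/2 + 5*x^3/4 - 21*x^2/8 - 53*x/16 - 7/8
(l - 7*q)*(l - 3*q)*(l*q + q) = l^3*q - 10*l^2*q^2 + l^2*q + 21*l*q^3 - 10*l*q^2 + 21*q^3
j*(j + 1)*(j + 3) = j^3 + 4*j^2 + 3*j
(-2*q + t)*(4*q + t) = -8*q^2 + 2*q*t + t^2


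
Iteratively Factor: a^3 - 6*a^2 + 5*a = (a - 1)*(a^2 - 5*a) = a*(a - 1)*(a - 5)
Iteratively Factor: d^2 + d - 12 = (d - 3)*(d + 4)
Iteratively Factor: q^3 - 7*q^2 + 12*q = (q)*(q^2 - 7*q + 12) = q*(q - 3)*(q - 4)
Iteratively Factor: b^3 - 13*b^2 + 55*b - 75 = (b - 3)*(b^2 - 10*b + 25) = (b - 5)*(b - 3)*(b - 5)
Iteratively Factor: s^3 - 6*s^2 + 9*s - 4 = (s - 1)*(s^2 - 5*s + 4) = (s - 1)^2*(s - 4)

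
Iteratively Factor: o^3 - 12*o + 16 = (o + 4)*(o^2 - 4*o + 4) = (o - 2)*(o + 4)*(o - 2)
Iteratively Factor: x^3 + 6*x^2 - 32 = (x + 4)*(x^2 + 2*x - 8) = (x - 2)*(x + 4)*(x + 4)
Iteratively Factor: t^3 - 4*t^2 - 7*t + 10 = (t - 1)*(t^2 - 3*t - 10) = (t - 1)*(t + 2)*(t - 5)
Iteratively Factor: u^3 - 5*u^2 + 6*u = (u)*(u^2 - 5*u + 6) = u*(u - 3)*(u - 2)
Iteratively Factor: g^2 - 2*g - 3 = (g + 1)*(g - 3)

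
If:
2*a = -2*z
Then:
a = -z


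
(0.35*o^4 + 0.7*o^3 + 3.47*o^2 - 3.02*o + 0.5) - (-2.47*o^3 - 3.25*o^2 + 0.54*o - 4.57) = 0.35*o^4 + 3.17*o^3 + 6.72*o^2 - 3.56*o + 5.07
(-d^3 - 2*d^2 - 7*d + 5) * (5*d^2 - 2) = -5*d^5 - 10*d^4 - 33*d^3 + 29*d^2 + 14*d - 10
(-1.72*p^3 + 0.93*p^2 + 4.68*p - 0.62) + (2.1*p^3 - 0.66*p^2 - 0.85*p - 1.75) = 0.38*p^3 + 0.27*p^2 + 3.83*p - 2.37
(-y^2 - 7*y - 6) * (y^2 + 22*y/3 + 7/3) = -y^4 - 43*y^3/3 - 179*y^2/3 - 181*y/3 - 14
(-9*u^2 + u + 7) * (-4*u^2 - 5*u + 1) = 36*u^4 + 41*u^3 - 42*u^2 - 34*u + 7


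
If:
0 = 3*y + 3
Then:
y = -1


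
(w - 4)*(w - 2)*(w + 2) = w^3 - 4*w^2 - 4*w + 16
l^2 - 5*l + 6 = (l - 3)*(l - 2)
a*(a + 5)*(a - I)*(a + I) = a^4 + 5*a^3 + a^2 + 5*a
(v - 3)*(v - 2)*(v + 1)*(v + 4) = v^4 - 15*v^2 + 10*v + 24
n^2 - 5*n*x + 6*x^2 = (n - 3*x)*(n - 2*x)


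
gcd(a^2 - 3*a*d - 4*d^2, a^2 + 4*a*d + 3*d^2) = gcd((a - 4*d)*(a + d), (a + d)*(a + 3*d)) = a + d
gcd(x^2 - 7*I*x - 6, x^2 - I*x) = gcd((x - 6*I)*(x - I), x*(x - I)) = x - I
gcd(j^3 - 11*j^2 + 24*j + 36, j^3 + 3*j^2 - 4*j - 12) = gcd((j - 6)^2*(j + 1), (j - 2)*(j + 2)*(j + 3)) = 1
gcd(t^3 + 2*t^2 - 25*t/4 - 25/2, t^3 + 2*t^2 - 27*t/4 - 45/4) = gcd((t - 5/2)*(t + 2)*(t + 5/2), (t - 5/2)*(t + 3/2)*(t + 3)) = t - 5/2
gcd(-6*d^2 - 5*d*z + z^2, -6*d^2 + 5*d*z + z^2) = 1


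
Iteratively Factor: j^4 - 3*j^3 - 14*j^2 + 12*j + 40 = (j + 2)*(j^3 - 5*j^2 - 4*j + 20) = (j - 5)*(j + 2)*(j^2 - 4) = (j - 5)*(j - 2)*(j + 2)*(j + 2)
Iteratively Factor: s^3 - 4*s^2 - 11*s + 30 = (s - 5)*(s^2 + s - 6) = (s - 5)*(s + 3)*(s - 2)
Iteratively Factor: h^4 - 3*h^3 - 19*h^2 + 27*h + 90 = (h + 2)*(h^3 - 5*h^2 - 9*h + 45) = (h + 2)*(h + 3)*(h^2 - 8*h + 15) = (h - 5)*(h + 2)*(h + 3)*(h - 3)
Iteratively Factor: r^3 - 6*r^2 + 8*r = (r - 4)*(r^2 - 2*r) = (r - 4)*(r - 2)*(r)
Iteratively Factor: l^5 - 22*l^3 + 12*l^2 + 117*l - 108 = (l + 4)*(l^4 - 4*l^3 - 6*l^2 + 36*l - 27) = (l - 1)*(l + 4)*(l^3 - 3*l^2 - 9*l + 27) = (l - 1)*(l + 3)*(l + 4)*(l^2 - 6*l + 9) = (l - 3)*(l - 1)*(l + 3)*(l + 4)*(l - 3)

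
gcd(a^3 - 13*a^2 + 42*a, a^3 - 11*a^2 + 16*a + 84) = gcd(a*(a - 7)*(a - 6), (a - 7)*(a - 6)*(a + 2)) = a^2 - 13*a + 42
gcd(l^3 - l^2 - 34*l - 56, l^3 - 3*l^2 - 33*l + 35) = l - 7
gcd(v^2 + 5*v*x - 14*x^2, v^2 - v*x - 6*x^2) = 1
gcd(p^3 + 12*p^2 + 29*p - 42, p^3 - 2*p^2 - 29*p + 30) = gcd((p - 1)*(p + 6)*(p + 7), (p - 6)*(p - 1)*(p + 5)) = p - 1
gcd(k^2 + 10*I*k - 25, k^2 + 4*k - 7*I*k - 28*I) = 1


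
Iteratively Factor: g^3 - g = (g + 1)*(g^2 - g) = (g - 1)*(g + 1)*(g)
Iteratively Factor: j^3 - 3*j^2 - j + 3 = (j + 1)*(j^2 - 4*j + 3) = (j - 3)*(j + 1)*(j - 1)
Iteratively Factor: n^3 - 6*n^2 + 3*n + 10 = (n - 2)*(n^2 - 4*n - 5) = (n - 5)*(n - 2)*(n + 1)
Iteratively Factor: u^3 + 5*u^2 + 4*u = (u)*(u^2 + 5*u + 4) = u*(u + 1)*(u + 4)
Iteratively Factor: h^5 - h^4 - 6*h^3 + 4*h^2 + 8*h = (h - 2)*(h^4 + h^3 - 4*h^2 - 4*h) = (h - 2)*(h + 1)*(h^3 - 4*h) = h*(h - 2)*(h + 1)*(h^2 - 4) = h*(h - 2)*(h + 1)*(h + 2)*(h - 2)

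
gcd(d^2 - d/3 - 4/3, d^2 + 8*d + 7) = d + 1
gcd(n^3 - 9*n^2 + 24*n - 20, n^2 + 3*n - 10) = n - 2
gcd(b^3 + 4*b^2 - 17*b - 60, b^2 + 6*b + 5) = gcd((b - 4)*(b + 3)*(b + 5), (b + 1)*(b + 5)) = b + 5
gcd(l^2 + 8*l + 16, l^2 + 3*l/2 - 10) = l + 4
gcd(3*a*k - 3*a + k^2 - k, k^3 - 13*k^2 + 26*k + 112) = 1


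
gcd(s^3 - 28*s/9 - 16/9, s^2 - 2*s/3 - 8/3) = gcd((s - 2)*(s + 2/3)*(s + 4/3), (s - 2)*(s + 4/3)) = s^2 - 2*s/3 - 8/3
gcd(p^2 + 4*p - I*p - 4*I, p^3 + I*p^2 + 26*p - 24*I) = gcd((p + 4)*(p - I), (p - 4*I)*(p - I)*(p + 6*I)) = p - I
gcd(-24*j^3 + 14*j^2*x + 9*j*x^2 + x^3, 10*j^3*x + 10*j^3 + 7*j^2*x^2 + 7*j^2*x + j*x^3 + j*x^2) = 1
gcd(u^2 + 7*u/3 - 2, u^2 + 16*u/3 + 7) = u + 3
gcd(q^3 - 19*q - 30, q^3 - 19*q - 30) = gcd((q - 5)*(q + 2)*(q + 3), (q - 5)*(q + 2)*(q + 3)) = q^3 - 19*q - 30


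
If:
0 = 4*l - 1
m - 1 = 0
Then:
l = 1/4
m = 1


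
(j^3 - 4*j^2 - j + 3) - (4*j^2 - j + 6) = j^3 - 8*j^2 - 3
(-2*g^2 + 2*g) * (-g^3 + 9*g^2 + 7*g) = 2*g^5 - 20*g^4 + 4*g^3 + 14*g^2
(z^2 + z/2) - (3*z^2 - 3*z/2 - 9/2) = -2*z^2 + 2*z + 9/2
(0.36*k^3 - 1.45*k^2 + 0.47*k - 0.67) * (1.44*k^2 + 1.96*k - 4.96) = 0.5184*k^5 - 1.3824*k^4 - 3.9508*k^3 + 7.1484*k^2 - 3.6444*k + 3.3232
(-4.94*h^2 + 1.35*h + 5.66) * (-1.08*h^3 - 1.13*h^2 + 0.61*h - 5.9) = 5.3352*h^5 + 4.1242*h^4 - 10.6517*h^3 + 23.5737*h^2 - 4.5124*h - 33.394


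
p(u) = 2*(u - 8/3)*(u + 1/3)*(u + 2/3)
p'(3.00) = 29.11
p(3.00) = 8.15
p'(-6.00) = 251.11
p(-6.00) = -523.85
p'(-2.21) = 39.15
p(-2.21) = -28.25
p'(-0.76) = 3.64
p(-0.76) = -0.27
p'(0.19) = -5.94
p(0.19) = -2.22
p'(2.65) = 19.58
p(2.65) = -0.33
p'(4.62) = 92.38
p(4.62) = 102.30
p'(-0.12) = -4.00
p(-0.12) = -0.65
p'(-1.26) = 13.04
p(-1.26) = -4.32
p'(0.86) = -6.18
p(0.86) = -6.58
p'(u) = 2*(u - 8/3)*(u + 1/3) + 2*(u - 8/3)*(u + 2/3) + 2*(u + 1/3)*(u + 2/3) = 6*u^2 - 20*u/3 - 44/9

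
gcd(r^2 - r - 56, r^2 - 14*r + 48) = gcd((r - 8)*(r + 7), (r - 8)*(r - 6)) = r - 8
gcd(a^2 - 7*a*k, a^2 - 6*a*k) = a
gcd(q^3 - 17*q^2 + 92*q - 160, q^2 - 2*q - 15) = q - 5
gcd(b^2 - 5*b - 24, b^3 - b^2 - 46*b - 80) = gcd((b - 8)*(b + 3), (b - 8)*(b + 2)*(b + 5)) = b - 8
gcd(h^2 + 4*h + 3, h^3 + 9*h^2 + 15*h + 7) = h + 1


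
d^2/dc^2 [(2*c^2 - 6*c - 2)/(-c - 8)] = -348/(c^3 + 24*c^2 + 192*c + 512)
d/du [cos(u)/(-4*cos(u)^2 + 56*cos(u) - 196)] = -(cos(u) + 7)*sin(u)/(4*(cos(u) - 7)^3)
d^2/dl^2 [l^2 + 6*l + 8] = 2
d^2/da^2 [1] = 0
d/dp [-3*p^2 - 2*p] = -6*p - 2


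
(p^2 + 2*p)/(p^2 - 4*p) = (p + 2)/(p - 4)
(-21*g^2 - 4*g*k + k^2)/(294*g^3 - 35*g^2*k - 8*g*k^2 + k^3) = (-3*g - k)/(42*g^2 + g*k - k^2)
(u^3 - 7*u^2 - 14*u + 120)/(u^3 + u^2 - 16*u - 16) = (u^2 - 11*u + 30)/(u^2 - 3*u - 4)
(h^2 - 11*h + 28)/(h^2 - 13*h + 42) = (h - 4)/(h - 6)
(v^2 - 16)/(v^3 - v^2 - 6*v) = (16 - v^2)/(v*(-v^2 + v + 6))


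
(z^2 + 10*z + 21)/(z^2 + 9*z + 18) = (z + 7)/(z + 6)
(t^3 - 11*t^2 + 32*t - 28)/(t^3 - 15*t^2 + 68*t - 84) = (t - 2)/(t - 6)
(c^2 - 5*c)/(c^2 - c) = (c - 5)/(c - 1)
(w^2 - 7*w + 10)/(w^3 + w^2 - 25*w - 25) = (w - 2)/(w^2 + 6*w + 5)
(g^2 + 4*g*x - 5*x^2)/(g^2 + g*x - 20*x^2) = (-g + x)/(-g + 4*x)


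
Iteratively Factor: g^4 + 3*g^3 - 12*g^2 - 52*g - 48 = (g + 2)*(g^3 + g^2 - 14*g - 24) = (g - 4)*(g + 2)*(g^2 + 5*g + 6) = (g - 4)*(g + 2)*(g + 3)*(g + 2)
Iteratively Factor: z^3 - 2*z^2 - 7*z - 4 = (z - 4)*(z^2 + 2*z + 1) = (z - 4)*(z + 1)*(z + 1)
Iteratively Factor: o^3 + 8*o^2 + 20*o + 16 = (o + 2)*(o^2 + 6*o + 8) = (o + 2)^2*(o + 4)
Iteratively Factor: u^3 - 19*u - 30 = (u + 2)*(u^2 - 2*u - 15) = (u + 2)*(u + 3)*(u - 5)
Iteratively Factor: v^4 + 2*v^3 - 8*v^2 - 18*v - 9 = (v + 1)*(v^3 + v^2 - 9*v - 9) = (v - 3)*(v + 1)*(v^2 + 4*v + 3) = (v - 3)*(v + 1)^2*(v + 3)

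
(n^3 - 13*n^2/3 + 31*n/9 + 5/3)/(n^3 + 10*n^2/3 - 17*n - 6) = (n - 5/3)/(n + 6)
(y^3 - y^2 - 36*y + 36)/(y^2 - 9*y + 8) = (y^2 - 36)/(y - 8)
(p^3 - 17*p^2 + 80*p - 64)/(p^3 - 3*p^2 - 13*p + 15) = (p^2 - 16*p + 64)/(p^2 - 2*p - 15)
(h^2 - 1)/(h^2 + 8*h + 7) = (h - 1)/(h + 7)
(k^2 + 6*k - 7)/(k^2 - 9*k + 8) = (k + 7)/(k - 8)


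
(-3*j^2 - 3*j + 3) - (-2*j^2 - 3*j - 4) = 7 - j^2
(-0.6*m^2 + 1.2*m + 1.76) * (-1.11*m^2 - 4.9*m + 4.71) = 0.666*m^4 + 1.608*m^3 - 10.6596*m^2 - 2.972*m + 8.2896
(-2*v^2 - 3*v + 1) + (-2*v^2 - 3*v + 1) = -4*v^2 - 6*v + 2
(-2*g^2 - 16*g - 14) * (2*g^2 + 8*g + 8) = -4*g^4 - 48*g^3 - 172*g^2 - 240*g - 112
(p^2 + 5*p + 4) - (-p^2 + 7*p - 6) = 2*p^2 - 2*p + 10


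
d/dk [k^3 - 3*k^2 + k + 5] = 3*k^2 - 6*k + 1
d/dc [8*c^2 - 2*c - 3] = 16*c - 2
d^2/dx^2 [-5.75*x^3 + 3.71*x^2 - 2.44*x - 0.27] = 7.42 - 34.5*x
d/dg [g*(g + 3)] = 2*g + 3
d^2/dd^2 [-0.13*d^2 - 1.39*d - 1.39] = -0.260000000000000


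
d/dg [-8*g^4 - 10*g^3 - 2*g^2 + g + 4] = -32*g^3 - 30*g^2 - 4*g + 1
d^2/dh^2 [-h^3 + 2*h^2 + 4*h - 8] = 4 - 6*h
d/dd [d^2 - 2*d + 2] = 2*d - 2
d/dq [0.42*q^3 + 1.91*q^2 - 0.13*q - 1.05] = 1.26*q^2 + 3.82*q - 0.13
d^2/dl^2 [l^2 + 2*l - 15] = 2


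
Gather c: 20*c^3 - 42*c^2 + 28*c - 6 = 20*c^3 - 42*c^2 + 28*c - 6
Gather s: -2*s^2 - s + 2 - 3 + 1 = -2*s^2 - s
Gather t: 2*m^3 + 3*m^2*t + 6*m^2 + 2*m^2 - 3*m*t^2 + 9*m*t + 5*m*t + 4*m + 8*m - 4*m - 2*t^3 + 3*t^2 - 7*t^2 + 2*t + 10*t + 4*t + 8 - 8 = 2*m^3 + 8*m^2 + 8*m - 2*t^3 + t^2*(-3*m - 4) + t*(3*m^2 + 14*m + 16)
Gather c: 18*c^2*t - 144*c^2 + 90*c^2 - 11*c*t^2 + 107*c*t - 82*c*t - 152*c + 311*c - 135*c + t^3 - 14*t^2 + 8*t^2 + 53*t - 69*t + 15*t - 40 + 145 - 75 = c^2*(18*t - 54) + c*(-11*t^2 + 25*t + 24) + t^3 - 6*t^2 - t + 30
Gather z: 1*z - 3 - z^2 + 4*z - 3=-z^2 + 5*z - 6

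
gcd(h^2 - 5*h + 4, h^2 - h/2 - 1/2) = h - 1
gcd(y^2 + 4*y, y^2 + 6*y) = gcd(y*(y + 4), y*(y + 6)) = y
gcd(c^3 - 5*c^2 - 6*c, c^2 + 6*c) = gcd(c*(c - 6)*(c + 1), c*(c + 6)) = c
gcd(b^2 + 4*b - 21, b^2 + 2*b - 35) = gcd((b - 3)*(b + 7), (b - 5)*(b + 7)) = b + 7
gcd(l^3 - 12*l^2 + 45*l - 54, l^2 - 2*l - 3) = l - 3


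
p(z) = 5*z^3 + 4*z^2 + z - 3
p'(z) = 15*z^2 + 8*z + 1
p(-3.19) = -127.79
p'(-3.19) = 128.12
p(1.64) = 31.45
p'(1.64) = 54.46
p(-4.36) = -345.73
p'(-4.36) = 251.26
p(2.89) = 153.99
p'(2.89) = 149.40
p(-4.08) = -280.08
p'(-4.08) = 218.06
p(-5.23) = -614.10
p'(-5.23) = 369.45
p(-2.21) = -39.64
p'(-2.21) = 56.58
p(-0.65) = -3.33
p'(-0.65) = 2.14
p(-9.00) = -3333.00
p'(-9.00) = 1144.00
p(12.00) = 9225.00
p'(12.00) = 2257.00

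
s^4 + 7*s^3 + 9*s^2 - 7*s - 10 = (s - 1)*(s + 1)*(s + 2)*(s + 5)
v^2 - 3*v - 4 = (v - 4)*(v + 1)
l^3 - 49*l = l*(l - 7)*(l + 7)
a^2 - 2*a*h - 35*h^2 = (a - 7*h)*(a + 5*h)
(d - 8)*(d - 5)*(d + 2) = d^3 - 11*d^2 + 14*d + 80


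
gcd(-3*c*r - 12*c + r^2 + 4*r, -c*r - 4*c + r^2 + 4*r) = r + 4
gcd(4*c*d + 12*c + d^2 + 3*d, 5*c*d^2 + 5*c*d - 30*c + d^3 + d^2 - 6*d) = d + 3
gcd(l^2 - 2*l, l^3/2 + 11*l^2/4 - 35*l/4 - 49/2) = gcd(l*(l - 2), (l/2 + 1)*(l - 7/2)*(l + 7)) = 1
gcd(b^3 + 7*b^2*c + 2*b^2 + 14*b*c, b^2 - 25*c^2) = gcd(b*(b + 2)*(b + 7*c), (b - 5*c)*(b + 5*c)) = 1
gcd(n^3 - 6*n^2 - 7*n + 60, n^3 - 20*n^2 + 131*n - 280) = n - 5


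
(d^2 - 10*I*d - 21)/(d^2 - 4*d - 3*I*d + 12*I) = (d - 7*I)/(d - 4)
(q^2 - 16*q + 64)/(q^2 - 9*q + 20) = (q^2 - 16*q + 64)/(q^2 - 9*q + 20)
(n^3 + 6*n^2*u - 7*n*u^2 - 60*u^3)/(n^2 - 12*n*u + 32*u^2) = (n^3 + 6*n^2*u - 7*n*u^2 - 60*u^3)/(n^2 - 12*n*u + 32*u^2)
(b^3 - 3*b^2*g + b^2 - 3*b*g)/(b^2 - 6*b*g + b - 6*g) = b*(b - 3*g)/(b - 6*g)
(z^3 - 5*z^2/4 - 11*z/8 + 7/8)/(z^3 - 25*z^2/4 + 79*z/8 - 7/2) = (z + 1)/(z - 4)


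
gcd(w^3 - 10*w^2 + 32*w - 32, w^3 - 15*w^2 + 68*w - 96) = w - 4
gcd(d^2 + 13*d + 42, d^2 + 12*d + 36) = d + 6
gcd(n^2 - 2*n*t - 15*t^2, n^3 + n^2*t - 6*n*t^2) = n + 3*t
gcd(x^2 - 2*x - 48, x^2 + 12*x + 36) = x + 6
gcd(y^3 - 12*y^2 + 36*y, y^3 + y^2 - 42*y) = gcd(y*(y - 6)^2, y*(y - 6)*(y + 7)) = y^2 - 6*y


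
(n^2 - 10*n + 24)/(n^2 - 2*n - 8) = (n - 6)/(n + 2)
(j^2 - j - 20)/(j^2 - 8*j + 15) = (j + 4)/(j - 3)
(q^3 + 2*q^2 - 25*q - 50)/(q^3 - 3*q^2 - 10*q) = (q + 5)/q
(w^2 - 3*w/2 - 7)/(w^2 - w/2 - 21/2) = (w + 2)/(w + 3)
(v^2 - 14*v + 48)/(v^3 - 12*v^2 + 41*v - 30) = (v - 8)/(v^2 - 6*v + 5)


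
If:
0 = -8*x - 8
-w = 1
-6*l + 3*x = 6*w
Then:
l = 1/2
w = -1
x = -1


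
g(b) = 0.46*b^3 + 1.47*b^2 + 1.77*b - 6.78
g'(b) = 1.38*b^2 + 2.94*b + 1.77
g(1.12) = -2.31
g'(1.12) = 6.79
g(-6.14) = -68.71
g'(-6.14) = 35.74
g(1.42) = 0.01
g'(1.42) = 8.73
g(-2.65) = -9.71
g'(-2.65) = 3.67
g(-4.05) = -20.39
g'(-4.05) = 12.50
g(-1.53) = -7.69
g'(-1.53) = 0.50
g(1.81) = 3.97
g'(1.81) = 11.61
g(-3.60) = -15.56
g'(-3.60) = 9.07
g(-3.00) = -11.28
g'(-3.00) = 5.37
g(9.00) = 463.56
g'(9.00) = 140.01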